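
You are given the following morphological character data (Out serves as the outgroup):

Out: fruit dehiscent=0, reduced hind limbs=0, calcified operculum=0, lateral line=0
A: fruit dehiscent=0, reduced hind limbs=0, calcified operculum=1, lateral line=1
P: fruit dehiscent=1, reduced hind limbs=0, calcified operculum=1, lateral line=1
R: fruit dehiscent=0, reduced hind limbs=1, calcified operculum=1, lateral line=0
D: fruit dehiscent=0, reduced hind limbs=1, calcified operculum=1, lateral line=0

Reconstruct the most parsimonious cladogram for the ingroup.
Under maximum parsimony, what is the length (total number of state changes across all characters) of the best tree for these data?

The outgroup has state '0' for every character, so '1' is the derived state throughout.
fruit dehiscent: derived state '1' in P only — an autapomorphy, so it tells us nothing about relationships among taxa.
Only D and R show the derived state '1' for reduced hind limbs, supporting them as a clade.
All ingroup taxa share the derived state '1' for calcified operculum; it defines the ingroup but does not resolve relationships within it.
lateral line: derived state '1' in A and P only — synapomorphy for {A, P}.
Most parsimonious ingroup topology: ((A,P),(R,D)).
Changes per character on this tree: fruit dehiscent: 1; reduced hind limbs: 1; calcified operculum: 1; lateral line: 1.
Total = 4.

4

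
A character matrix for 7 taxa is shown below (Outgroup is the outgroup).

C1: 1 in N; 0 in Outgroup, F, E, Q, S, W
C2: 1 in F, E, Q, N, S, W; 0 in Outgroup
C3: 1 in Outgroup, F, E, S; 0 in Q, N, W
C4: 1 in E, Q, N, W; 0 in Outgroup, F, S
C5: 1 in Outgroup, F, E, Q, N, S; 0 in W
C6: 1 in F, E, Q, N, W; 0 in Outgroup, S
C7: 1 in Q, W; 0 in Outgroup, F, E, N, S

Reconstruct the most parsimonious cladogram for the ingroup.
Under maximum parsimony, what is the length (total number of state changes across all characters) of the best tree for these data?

Character polarity is set by the outgroup: the derived state is whichever differs from the outgroup's state, so for C3, C5 the derived state is '0', and for the remaining characters it is '1'.
C1 (derived state '1') is unique to N (autapomorphy; uninformative for grouping).
All ingroup taxa share the derived state '1' for C2; it defines the ingroup but does not resolve relationships within it.
C3: derived state '0' in N, Q, and W only — synapomorphy for {N, Q, W}.
Only E, N, Q, and W show the derived state '1' for C4, supporting them as a clade.
C5: derived state '0' in W only — an autapomorphy, so it tells us nothing about relationships among taxa.
C6: derived state '1' in E, F, N, Q, and W only — synapomorphy for {E, F, N, Q, W}.
C7 (derived state '1') is shared by Q and W — a synapomorphy uniting that clade.
Most parsimonious ingroup topology: ((F,(E,((Q,W),N))),S).
Changes per character on this tree: C1: 1; C2: 1; C3: 1; C4: 1; C5: 1; C6: 1; C7: 1.
Total = 7.

7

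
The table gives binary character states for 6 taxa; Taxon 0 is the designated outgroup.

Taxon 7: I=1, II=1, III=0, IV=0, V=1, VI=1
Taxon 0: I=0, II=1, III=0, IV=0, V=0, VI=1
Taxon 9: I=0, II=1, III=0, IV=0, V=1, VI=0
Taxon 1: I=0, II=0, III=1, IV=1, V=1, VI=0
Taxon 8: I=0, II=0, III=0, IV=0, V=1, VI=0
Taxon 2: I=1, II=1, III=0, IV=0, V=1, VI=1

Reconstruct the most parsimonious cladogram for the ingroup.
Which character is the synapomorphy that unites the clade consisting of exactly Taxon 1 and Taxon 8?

II

Character polarity is set by the outgroup: the derived state is whichever differs from the outgroup's state, so for II, VI the derived state is '0', and for the remaining characters it is '1'.
Only Taxon 2 and Taxon 7 show the derived state '1' for I, supporting them as a clade.
II: derived state '0' in Taxon 1 and Taxon 8 only — synapomorphy for {Taxon 1, Taxon 8}.
III (derived state '1') is unique to Taxon 1 (autapomorphy; uninformative for grouping).
IV: derived state '1' in Taxon 1 only — an autapomorphy, so it tells us nothing about relationships among taxa.
V (derived state '1') is shared by all ingroup taxa — unites the whole ingroup.
Only Taxon 1, Taxon 8, and Taxon 9 show the derived state '0' for VI, supporting them as a clade.
Most parsimonious ingroup topology: (((Taxon 1,Taxon 8),Taxon 9),(Taxon 7,Taxon 2)).
The clade {Taxon 1, Taxon 8} is supported by II: its derived state '0' occurs in exactly those taxa and in no other taxon (including the outgroup).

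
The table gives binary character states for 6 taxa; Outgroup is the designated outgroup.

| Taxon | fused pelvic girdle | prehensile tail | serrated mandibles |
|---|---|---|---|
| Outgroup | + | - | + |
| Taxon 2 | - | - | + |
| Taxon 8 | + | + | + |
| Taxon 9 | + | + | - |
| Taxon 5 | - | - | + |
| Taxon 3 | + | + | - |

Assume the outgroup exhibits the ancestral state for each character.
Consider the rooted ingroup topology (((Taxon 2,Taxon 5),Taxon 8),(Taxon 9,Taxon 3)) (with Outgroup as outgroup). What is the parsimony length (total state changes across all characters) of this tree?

Map each character onto (((Taxon 2,Taxon 5),Taxon 8),(Taxon 9,Taxon 3)) (rooted by Outgroup) and count the minimum state changes it requires (Fitch parsimony):
fused pelvic girdle: 1; prehensile tail: 2; serrated mandibles: 1.
Total tree length = 4.

4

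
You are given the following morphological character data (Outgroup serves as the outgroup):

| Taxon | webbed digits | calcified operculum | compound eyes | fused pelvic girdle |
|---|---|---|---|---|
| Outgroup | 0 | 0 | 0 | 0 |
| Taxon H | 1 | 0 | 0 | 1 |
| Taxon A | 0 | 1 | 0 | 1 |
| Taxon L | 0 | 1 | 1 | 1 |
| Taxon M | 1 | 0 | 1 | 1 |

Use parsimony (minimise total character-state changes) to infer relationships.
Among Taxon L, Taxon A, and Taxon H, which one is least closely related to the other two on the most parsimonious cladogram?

Taxon H

The outgroup has state '0' for every character, so '1' is the derived state throughout.
webbed digits (derived state '1') is shared by Taxon H and Taxon M — a synapomorphy uniting that clade.
Only Taxon A and Taxon L show the derived state '1' for calcified operculum, supporting them as a clade.
compound eyes groups Taxon L and Taxon M, which is incompatible with the clades supported by the remaining characters; treating it as convergent (homoplasy) costs fewer steps than any alternative tree.
fused pelvic girdle (derived state '1') is shared by all ingroup taxa — unites the whole ingroup.
Most parsimonious ingroup topology: ((Taxon H,Taxon M),(Taxon L,Taxon A)).
Taxon A and Taxon L share a more recent common ancestor with each other than either does with Taxon H, so Taxon H is the least closely related of the three.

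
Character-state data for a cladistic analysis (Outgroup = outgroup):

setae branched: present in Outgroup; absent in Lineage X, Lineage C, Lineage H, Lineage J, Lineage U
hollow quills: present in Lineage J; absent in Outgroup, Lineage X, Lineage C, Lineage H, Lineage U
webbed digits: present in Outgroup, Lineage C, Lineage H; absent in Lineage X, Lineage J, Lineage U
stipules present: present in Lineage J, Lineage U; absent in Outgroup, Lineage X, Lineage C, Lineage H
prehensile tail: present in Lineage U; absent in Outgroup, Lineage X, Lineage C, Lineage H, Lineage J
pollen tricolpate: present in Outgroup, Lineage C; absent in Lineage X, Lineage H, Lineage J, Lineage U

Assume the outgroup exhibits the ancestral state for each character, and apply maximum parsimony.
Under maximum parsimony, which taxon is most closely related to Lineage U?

Lineage J

Character polarity is set by the outgroup: the derived state is whichever differs from the outgroup's state, so for setae branched, webbed digits, pollen tricolpate the derived state is 'absent', and for the remaining characters it is 'present'.
setae branched (derived state 'absent') is shared by all ingroup taxa — unites the whole ingroup.
hollow quills (derived state 'present') is unique to Lineage J (autapomorphy; uninformative for grouping).
Only Lineage J, Lineage U, and Lineage X show the derived state 'absent' for webbed digits, supporting them as a clade.
stipules present (derived state 'present') is shared by Lineage J and Lineage U — a synapomorphy uniting that clade.
prehensile tail (derived state 'present') is unique to Lineage U (autapomorphy; uninformative for grouping).
Only Lineage H, Lineage J, Lineage U, and Lineage X show the derived state 'absent' for pollen tricolpate, supporting them as a clade.
Most parsimonious ingroup topology: (((Lineage X,(Lineage J,Lineage U)),Lineage H),Lineage C).
Lineage U and Lineage J form a cherry on this tree, so they are sister taxa.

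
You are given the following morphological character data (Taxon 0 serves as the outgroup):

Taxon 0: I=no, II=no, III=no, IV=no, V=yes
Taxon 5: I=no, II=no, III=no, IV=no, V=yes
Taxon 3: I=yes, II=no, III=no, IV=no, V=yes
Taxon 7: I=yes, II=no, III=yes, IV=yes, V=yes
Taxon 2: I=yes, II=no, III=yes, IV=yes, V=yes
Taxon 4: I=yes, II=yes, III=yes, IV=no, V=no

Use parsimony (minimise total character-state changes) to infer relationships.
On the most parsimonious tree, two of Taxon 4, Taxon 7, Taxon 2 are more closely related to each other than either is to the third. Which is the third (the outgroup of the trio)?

Character polarity is set by the outgroup: the derived state is whichever differs from the outgroup's state, so for V the derived state is 'no', and for the remaining characters it is 'yes'.
Only Taxon 2, Taxon 3, Taxon 4, and Taxon 7 show the derived state 'yes' for I, supporting them as a clade.
II (derived state 'yes') is unique to Taxon 4 (autapomorphy; uninformative for grouping).
III: derived state 'yes' in Taxon 2, Taxon 4, and Taxon 7 only — synapomorphy for {Taxon 2, Taxon 4, Taxon 7}.
IV: derived state 'yes' in Taxon 2 and Taxon 7 only — synapomorphy for {Taxon 2, Taxon 7}.
V: derived state 'no' in Taxon 4 only — an autapomorphy, so it tells us nothing about relationships among taxa.
Most parsimonious ingroup topology: (Taxon 5,(Taxon 3,((Taxon 7,Taxon 2),Taxon 4))).
Taxon 2 and Taxon 7 share a more recent common ancestor with each other than either does with Taxon 4, so Taxon 4 is the least closely related of the three.

Taxon 4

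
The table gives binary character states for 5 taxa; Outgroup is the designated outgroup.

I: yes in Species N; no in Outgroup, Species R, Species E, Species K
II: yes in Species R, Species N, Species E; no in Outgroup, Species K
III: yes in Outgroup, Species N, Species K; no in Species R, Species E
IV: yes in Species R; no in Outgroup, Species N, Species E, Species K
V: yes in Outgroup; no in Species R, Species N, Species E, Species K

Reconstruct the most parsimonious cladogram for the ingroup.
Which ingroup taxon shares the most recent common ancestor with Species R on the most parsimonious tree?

Character polarity is set by the outgroup: the derived state is whichever differs from the outgroup's state, so for III, V the derived state is 'no', and for the remaining characters it is 'yes'.
I (derived state 'yes') is unique to Species N (autapomorphy; uninformative for grouping).
Only Species E, Species N, and Species R show the derived state 'yes' for II, supporting them as a clade.
III: derived state 'no' in Species E and Species R only — synapomorphy for {Species E, Species R}.
IV: derived state 'yes' in Species R only — an autapomorphy, so it tells us nothing about relationships among taxa.
All ingroup taxa share the derived state 'no' for V; it defines the ingroup but does not resolve relationships within it.
Most parsimonious ingroup topology: (((Species R,Species E),Species N),Species K).
Species R and Species E form a cherry on this tree, so they are sister taxa.

Species E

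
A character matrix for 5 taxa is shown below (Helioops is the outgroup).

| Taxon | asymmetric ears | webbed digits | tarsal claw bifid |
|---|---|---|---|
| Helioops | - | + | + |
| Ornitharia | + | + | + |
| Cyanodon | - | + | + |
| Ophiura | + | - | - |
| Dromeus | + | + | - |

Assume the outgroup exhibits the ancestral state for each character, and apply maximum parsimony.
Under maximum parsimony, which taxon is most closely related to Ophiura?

Dromeus

Character polarity is set by the outgroup: the derived state is whichever differs from the outgroup's state, so for webbed digits, tarsal claw bifid the derived state is '-', and for the remaining characters it is '+'.
Only Dromeus, Ophiura, and Ornitharia show the derived state '+' for asymmetric ears, supporting them as a clade.
webbed digits: derived state '-' in Ophiura only — an autapomorphy, so it tells us nothing about relationships among taxa.
Only Dromeus and Ophiura show the derived state '-' for tarsal claw bifid, supporting them as a clade.
Most parsimonious ingroup topology: ((Ornitharia,(Ophiura,Dromeus)),Cyanodon).
Ophiura and Dromeus form a cherry on this tree, so they are sister taxa.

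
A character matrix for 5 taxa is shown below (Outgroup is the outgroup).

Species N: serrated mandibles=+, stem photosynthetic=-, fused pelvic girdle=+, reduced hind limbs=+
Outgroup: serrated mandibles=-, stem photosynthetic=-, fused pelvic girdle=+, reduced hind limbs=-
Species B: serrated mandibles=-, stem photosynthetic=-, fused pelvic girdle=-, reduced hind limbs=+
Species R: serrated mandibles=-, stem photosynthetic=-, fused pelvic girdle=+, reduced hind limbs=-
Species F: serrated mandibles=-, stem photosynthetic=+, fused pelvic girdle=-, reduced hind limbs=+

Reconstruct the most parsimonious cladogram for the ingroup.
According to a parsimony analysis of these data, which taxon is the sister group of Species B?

Character polarity is set by the outgroup: the derived state is whichever differs from the outgroup's state, so for fused pelvic girdle the derived state is '-', and for the remaining characters it is '+'.
serrated mandibles: derived state '+' in Species N only — an autapomorphy, so it tells us nothing about relationships among taxa.
stem photosynthetic (derived state '+') is unique to Species F (autapomorphy; uninformative for grouping).
Only Species B and Species F show the derived state '-' for fused pelvic girdle, supporting them as a clade.
reduced hind limbs (derived state '+') is shared by Species B, Species F, and Species N — a synapomorphy uniting that clade.
Most parsimonious ingroup topology: (((Species F,Species B),Species N),Species R).
Species B and Species F form a cherry on this tree, so they are sister taxa.

Species F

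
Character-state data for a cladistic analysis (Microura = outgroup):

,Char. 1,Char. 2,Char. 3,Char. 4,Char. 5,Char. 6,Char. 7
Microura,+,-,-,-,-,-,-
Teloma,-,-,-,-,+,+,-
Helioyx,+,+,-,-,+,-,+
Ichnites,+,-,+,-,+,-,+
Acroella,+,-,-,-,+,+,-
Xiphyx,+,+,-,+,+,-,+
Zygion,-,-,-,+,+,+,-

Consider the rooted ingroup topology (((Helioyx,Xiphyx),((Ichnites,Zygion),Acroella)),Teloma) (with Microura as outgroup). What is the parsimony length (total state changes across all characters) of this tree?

12

Map each character onto (((Helioyx,Xiphyx),((Ichnites,Zygion),Acroella)),Teloma) (rooted by Microura) and count the minimum state changes it requires (Fitch parsimony):
Char. 1: 2; Char. 2: 1; Char. 3: 1; Char. 4: 2; Char. 5: 1; Char. 6: 3; Char. 7: 2.
Total tree length = 12.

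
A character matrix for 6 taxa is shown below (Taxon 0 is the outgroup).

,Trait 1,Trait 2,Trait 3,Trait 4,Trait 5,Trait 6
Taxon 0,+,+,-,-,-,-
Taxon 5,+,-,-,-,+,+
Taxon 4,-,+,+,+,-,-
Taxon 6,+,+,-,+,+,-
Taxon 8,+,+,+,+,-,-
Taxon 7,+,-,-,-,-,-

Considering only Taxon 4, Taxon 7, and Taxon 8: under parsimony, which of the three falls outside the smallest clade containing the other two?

Character polarity is set by the outgroup: the derived state is whichever differs from the outgroup's state, so for Trait 1, Trait 2 the derived state is '-', and for the remaining characters it is '+'.
Trait 1 (derived state '-') is unique to Taxon 4 (autapomorphy; uninformative for grouping).
Only Taxon 5 and Taxon 7 show the derived state '-' for Trait 2, supporting them as a clade.
Trait 3: derived state '+' in Taxon 4 and Taxon 8 only — synapomorphy for {Taxon 4, Taxon 8}.
Trait 4 (derived state '+') is shared by Taxon 4, Taxon 6, and Taxon 8 — a synapomorphy uniting that clade.
Trait 5 groups Taxon 5 and Taxon 6, which is incompatible with the clades supported by the remaining characters; treating it as convergent (homoplasy) costs fewer steps than any alternative tree.
Trait 6: derived state '+' in Taxon 5 only — an autapomorphy, so it tells us nothing about relationships among taxa.
Most parsimonious ingroup topology: ((Taxon 5,Taxon 7),((Taxon 4,Taxon 8),Taxon 6)).
Taxon 8 and Taxon 4 share a more recent common ancestor with each other than either does with Taxon 7, so Taxon 7 is the least closely related of the three.

Taxon 7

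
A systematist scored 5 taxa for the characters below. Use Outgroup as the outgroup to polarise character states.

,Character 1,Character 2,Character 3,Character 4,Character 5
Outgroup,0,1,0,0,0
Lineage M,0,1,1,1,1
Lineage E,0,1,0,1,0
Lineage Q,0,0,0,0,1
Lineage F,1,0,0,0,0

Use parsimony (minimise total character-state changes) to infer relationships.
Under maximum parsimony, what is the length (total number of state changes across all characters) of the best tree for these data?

6

Character polarity is set by the outgroup: the derived state is whichever differs from the outgroup's state, so for Character 2 the derived state is '0', and for the remaining characters it is '1'.
Character 1: derived state '1' in Lineage F only — an autapomorphy, so it tells us nothing about relationships among taxa.
Character 2: derived state '0' in Lineage F and Lineage Q only — synapomorphy for {Lineage F, Lineage Q}.
Character 3: derived state '1' in Lineage M only — an autapomorphy, so it tells us nothing about relationships among taxa.
Only Lineage E and Lineage M show the derived state '1' for Character 4, supporting them as a clade.
Character 5 groups Lineage M and Lineage Q, which is incompatible with the clades supported by the remaining characters; treating it as convergent (homoplasy) costs fewer steps than any alternative tree.
Most parsimonious ingroup topology: ((Lineage M,Lineage E),(Lineage Q,Lineage F)).
Changes per character on this tree: Character 1: 1; Character 2: 1; Character 3: 1; Character 4: 1; Character 5: 2.
Total = 6.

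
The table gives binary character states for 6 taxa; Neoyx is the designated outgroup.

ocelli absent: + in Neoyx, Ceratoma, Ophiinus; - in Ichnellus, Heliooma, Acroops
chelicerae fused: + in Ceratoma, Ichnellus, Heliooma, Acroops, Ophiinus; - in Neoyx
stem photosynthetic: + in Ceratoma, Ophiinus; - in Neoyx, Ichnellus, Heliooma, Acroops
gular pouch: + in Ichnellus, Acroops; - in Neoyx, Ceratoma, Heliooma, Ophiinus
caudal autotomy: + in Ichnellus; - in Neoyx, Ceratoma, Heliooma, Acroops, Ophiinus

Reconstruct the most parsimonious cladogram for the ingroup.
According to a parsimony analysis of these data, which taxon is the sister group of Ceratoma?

Character polarity is set by the outgroup: the derived state is whichever differs from the outgroup's state, so for ocelli absent the derived state is '-', and for the remaining characters it is '+'.
ocelli absent: derived state '-' in Acroops, Heliooma, and Ichnellus only — synapomorphy for {Acroops, Heliooma, Ichnellus}.
All ingroup taxa share the derived state '+' for chelicerae fused; it defines the ingroup but does not resolve relationships within it.
stem photosynthetic: derived state '+' in Ceratoma and Ophiinus only — synapomorphy for {Ceratoma, Ophiinus}.
gular pouch: derived state '+' in Acroops and Ichnellus only — synapomorphy for {Acroops, Ichnellus}.
caudal autotomy (derived state '+') is unique to Ichnellus (autapomorphy; uninformative for grouping).
Most parsimonious ingroup topology: ((Ceratoma,Ophiinus),((Ichnellus,Acroops),Heliooma)).
Ceratoma and Ophiinus form a cherry on this tree, so they are sister taxa.

Ophiinus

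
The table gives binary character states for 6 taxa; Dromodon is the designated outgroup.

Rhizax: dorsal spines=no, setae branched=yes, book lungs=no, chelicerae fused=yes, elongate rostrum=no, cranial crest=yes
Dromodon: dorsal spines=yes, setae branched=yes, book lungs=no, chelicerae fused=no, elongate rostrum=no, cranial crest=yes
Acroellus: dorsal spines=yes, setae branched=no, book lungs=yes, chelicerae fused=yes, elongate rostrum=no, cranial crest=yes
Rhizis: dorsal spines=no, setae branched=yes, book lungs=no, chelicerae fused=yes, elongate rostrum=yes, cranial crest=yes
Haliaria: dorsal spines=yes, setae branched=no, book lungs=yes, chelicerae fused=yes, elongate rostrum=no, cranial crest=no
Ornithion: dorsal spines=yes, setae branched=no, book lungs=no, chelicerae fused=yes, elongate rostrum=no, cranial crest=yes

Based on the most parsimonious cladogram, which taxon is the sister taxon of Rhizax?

Character polarity is set by the outgroup: the derived state is whichever differs from the outgroup's state, so for dorsal spines, setae branched, cranial crest the derived state is 'no', and for the remaining characters it is 'yes'.
Only Rhizax and Rhizis show the derived state 'no' for dorsal spines, supporting them as a clade.
setae branched: derived state 'no' in Acroellus, Haliaria, and Ornithion only — synapomorphy for {Acroellus, Haliaria, Ornithion}.
book lungs (derived state 'yes') is shared by Acroellus and Haliaria — a synapomorphy uniting that clade.
chelicerae fused (derived state 'yes') is shared by all ingroup taxa — unites the whole ingroup.
elongate rostrum (derived state 'yes') is unique to Rhizis (autapomorphy; uninformative for grouping).
cranial crest: derived state 'no' in Haliaria only — an autapomorphy, so it tells us nothing about relationships among taxa.
Most parsimonious ingroup topology: ((Ornithion,(Haliaria,Acroellus)),(Rhizis,Rhizax)).
Rhizax and Rhizis form a cherry on this tree, so they are sister taxa.

Rhizis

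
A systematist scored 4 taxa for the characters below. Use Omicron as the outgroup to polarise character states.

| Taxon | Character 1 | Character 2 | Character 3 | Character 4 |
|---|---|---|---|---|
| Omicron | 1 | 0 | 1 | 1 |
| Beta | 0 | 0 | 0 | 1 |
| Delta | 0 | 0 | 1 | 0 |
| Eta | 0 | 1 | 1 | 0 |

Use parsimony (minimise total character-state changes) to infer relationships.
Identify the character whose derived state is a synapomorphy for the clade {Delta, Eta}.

Character polarity is set by the outgroup: the derived state is whichever differs from the outgroup's state, so for Character 1, Character 3, Character 4 the derived state is '0', and for the remaining characters it is '1'.
All ingroup taxa share the derived state '0' for Character 1; it defines the ingroup but does not resolve relationships within it.
Character 2 (derived state '1') is unique to Eta (autapomorphy; uninformative for grouping).
Character 3: derived state '0' in Beta only — an autapomorphy, so it tells us nothing about relationships among taxa.
Character 4: derived state '0' in Delta and Eta only — synapomorphy for {Delta, Eta}.
Most parsimonious ingroup topology: (Beta,(Delta,Eta)).
The clade {Delta, Eta} is supported by Character 4: its derived state '0' occurs in exactly those taxa and in no other taxon (including the outgroup).

Character 4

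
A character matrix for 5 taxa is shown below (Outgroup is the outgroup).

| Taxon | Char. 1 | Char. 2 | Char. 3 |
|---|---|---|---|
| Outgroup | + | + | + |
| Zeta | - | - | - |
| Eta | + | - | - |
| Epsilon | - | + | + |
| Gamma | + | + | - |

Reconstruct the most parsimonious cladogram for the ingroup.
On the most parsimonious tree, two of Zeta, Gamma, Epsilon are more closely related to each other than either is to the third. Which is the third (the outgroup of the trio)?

The outgroup has state '+' for every character, so '-' is the derived state throughout.
Char. 1 groups Epsilon and Zeta, which is incompatible with the clades supported by the remaining characters; treating it as convergent (homoplasy) costs fewer steps than any alternative tree.
Char. 2 (derived state '-') is shared by Eta and Zeta — a synapomorphy uniting that clade.
Char. 3 (derived state '-') is shared by Eta, Gamma, and Zeta — a synapomorphy uniting that clade.
Most parsimonious ingroup topology: (((Zeta,Eta),Gamma),Epsilon).
Zeta and Gamma share a more recent common ancestor with each other than either does with Epsilon, so Epsilon is the least closely related of the three.

Epsilon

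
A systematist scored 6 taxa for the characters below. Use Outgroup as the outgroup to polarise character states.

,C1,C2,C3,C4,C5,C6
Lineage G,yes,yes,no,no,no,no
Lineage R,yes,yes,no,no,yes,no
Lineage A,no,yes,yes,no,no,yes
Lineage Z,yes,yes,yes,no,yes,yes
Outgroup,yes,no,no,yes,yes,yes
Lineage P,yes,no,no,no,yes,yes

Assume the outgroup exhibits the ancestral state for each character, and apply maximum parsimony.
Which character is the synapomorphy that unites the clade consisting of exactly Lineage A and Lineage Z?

C3

Character polarity is set by the outgroup: the derived state is whichever differs from the outgroup's state, so for C1, C4, C5, C6 the derived state is 'no', and for the remaining characters it is 'yes'.
C1: derived state 'no' in Lineage A only — an autapomorphy, so it tells us nothing about relationships among taxa.
C2: derived state 'yes' in Lineage A, Lineage G, Lineage R, and Lineage Z only — synapomorphy for {Lineage A, Lineage G, Lineage R, Lineage Z}.
C3: derived state 'yes' in Lineage A and Lineage Z only — synapomorphy for {Lineage A, Lineage Z}.
C4 (derived state 'no') is shared by all ingroup taxa — unites the whole ingroup.
C5 groups Lineage A and Lineage G, which is incompatible with the clades supported by the remaining characters; treating it as convergent (homoplasy) costs fewer steps than any alternative tree.
C6: derived state 'no' in Lineage G and Lineage R only — synapomorphy for {Lineage G, Lineage R}.
Most parsimonious ingroup topology: (((Lineage G,Lineage R),(Lineage A,Lineage Z)),Lineage P).
The clade {Lineage A, Lineage Z} is supported by C3: its derived state 'yes' occurs in exactly those taxa and in no other taxon (including the outgroup).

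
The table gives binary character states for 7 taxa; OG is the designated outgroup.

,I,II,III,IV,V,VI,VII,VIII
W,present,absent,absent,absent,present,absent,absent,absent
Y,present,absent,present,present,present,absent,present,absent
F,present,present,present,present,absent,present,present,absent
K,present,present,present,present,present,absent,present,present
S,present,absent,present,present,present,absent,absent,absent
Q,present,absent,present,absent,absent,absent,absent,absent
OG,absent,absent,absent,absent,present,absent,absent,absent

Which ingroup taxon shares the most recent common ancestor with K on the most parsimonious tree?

Character polarity is set by the outgroup: the derived state is whichever differs from the outgroup's state, so for V the derived state is 'absent', and for the remaining characters it is 'present'.
All ingroup taxa share the derived state 'present' for I; it defines the ingroup but does not resolve relationships within it.
II: derived state 'present' in F and K only — synapomorphy for {F, K}.
III (derived state 'present') is shared by F, K, Q, S, and Y — a synapomorphy uniting that clade.
IV (derived state 'present') is shared by F, K, S, and Y — a synapomorphy uniting that clade.
V groups F and Q, which is incompatible with the clades supported by the remaining characters; treating it as convergent (homoplasy) costs fewer steps than any alternative tree.
VI: derived state 'present' in F only — an autapomorphy, so it tells us nothing about relationships among taxa.
VII: derived state 'present' in F, K, and Y only — synapomorphy for {F, K, Y}.
VIII: derived state 'present' in K only — an autapomorphy, so it tells us nothing about relationships among taxa.
Most parsimonious ingroup topology: (((((F,K),Y),S),Q),W).
K and F form a cherry on this tree, so they are sister taxa.

F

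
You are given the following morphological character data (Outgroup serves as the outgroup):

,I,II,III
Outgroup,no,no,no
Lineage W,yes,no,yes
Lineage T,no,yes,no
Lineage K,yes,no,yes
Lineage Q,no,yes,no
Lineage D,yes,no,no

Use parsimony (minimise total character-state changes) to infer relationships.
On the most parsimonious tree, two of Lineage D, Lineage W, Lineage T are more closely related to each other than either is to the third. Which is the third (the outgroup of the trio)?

The outgroup has state 'no' for every character, so 'yes' is the derived state throughout.
I: derived state 'yes' in Lineage D, Lineage K, and Lineage W only — synapomorphy for {Lineage D, Lineage K, Lineage W}.
II (derived state 'yes') is shared by Lineage Q and Lineage T — a synapomorphy uniting that clade.
III: derived state 'yes' in Lineage K and Lineage W only — synapomorphy for {Lineage K, Lineage W}.
Most parsimonious ingroup topology: (((Lineage W,Lineage K),Lineage D),(Lineage T,Lineage Q)).
Lineage D and Lineage W share a more recent common ancestor with each other than either does with Lineage T, so Lineage T is the least closely related of the three.

Lineage T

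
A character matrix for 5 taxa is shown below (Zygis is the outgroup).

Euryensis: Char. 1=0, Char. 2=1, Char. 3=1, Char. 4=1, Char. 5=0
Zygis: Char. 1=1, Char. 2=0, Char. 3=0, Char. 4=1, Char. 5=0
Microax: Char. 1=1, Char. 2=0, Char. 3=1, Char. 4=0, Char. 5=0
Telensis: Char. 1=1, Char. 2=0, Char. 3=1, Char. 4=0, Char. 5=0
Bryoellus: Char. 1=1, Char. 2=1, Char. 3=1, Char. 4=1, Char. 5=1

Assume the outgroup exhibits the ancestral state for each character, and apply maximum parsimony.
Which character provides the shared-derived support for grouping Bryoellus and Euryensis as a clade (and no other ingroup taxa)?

Character polarity is set by the outgroup: the derived state is whichever differs from the outgroup's state, so for Char. 1, Char. 4 the derived state is '0', and for the remaining characters it is '1'.
Char. 1: derived state '0' in Euryensis only — an autapomorphy, so it tells us nothing about relationships among taxa.
Char. 2: derived state '1' in Bryoellus and Euryensis only — synapomorphy for {Bryoellus, Euryensis}.
Char. 3 (derived state '1') is shared by all ingroup taxa — unites the whole ingroup.
Only Microax and Telensis show the derived state '0' for Char. 4, supporting them as a clade.
Char. 5: derived state '1' in Bryoellus only — an autapomorphy, so it tells us nothing about relationships among taxa.
Most parsimonious ingroup topology: ((Euryensis,Bryoellus),(Telensis,Microax)).
The clade {Bryoellus, Euryensis} is supported by Char. 2: its derived state '1' occurs in exactly those taxa and in no other taxon (including the outgroup).

Char. 2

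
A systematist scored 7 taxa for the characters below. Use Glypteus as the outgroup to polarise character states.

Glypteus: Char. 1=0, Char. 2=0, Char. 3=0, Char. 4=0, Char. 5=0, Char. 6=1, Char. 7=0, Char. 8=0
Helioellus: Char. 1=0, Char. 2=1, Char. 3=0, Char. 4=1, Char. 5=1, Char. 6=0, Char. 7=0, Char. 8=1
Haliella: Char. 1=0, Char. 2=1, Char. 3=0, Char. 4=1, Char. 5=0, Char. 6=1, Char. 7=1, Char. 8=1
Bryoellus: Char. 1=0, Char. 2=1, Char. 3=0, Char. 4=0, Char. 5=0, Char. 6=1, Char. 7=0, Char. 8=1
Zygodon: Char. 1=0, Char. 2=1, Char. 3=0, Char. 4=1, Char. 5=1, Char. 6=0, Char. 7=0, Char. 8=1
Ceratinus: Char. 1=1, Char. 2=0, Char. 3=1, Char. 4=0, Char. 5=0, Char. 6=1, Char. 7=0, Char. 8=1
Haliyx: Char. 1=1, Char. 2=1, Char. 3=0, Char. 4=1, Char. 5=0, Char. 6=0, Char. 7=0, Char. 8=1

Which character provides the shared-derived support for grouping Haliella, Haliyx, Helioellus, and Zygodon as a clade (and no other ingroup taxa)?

Character polarity is set by the outgroup: the derived state is whichever differs from the outgroup's state, so for Char. 6 the derived state is '0', and for the remaining characters it is '1'.
Char. 1 groups Ceratinus and Haliyx, which is incompatible with the clades supported by the remaining characters; treating it as convergent (homoplasy) costs fewer steps than any alternative tree.
Char. 2: derived state '1' in Bryoellus, Haliella, Haliyx, Helioellus, and Zygodon only — synapomorphy for {Bryoellus, Haliella, Haliyx, Helioellus, Zygodon}.
Char. 3: derived state '1' in Ceratinus only — an autapomorphy, so it tells us nothing about relationships among taxa.
Only Haliella, Haliyx, Helioellus, and Zygodon show the derived state '1' for Char. 4, supporting them as a clade.
Char. 5: derived state '1' in Helioellus and Zygodon only — synapomorphy for {Helioellus, Zygodon}.
Only Haliyx, Helioellus, and Zygodon show the derived state '0' for Char. 6, supporting them as a clade.
Char. 7 (derived state '1') is unique to Haliella (autapomorphy; uninformative for grouping).
All ingroup taxa share the derived state '1' for Char. 8; it defines the ingroup but does not resolve relationships within it.
Most parsimonious ingroup topology: (((((Helioellus,Zygodon),Haliyx),Haliella),Bryoellus),Ceratinus).
The clade {Haliella, Haliyx, Helioellus, Zygodon} is supported by Char. 4: its derived state '1' occurs in exactly those taxa and in no other taxon (including the outgroup).

Char. 4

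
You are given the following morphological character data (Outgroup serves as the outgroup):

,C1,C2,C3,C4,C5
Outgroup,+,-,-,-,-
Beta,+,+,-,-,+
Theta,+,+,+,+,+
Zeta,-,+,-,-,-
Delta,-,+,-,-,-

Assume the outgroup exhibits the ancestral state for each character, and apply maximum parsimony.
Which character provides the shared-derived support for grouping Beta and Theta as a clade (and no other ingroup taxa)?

C5

Character polarity is set by the outgroup: the derived state is whichever differs from the outgroup's state, so for C1 the derived state is '-', and for the remaining characters it is '+'.
Only Delta and Zeta show the derived state '-' for C1, supporting them as a clade.
All ingroup taxa share the derived state '+' for C2; it defines the ingroup but does not resolve relationships within it.
C3 (derived state '+') is unique to Theta (autapomorphy; uninformative for grouping).
C4: derived state '+' in Theta only — an autapomorphy, so it tells us nothing about relationships among taxa.
C5 (derived state '+') is shared by Beta and Theta — a synapomorphy uniting that clade.
Most parsimonious ingroup topology: ((Beta,Theta),(Zeta,Delta)).
The clade {Beta, Theta} is supported by C5: its derived state '+' occurs in exactly those taxa and in no other taxon (including the outgroup).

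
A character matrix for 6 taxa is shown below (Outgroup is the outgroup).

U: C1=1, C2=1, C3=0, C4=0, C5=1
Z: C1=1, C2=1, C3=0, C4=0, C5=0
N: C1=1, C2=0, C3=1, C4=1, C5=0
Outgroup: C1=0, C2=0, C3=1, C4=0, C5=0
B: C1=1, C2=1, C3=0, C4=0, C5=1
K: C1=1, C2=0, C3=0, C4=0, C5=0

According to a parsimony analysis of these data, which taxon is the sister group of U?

B

Character polarity is set by the outgroup: the derived state is whichever differs from the outgroup's state, so for C3 the derived state is '0', and for the remaining characters it is '1'.
C1 (derived state '1') is shared by all ingroup taxa — unites the whole ingroup.
Only B, U, and Z show the derived state '1' for C2, supporting them as a clade.
C3: derived state '0' in B, K, U, and Z only — synapomorphy for {B, K, U, Z}.
C4 (derived state '1') is unique to N (autapomorphy; uninformative for grouping).
C5 (derived state '1') is shared by B and U — a synapomorphy uniting that clade.
Most parsimonious ingroup topology: (N,(((B,U),Z),K)).
U and B form a cherry on this tree, so they are sister taxa.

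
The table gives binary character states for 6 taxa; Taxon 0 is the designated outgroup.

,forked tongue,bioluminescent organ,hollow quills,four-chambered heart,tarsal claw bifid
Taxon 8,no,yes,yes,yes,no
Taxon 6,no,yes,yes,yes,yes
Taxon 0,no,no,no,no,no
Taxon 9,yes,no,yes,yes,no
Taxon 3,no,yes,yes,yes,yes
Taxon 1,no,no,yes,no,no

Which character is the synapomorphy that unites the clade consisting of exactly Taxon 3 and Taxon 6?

The outgroup has state 'no' for every character, so 'yes' is the derived state throughout.
forked tongue (derived state 'yes') is unique to Taxon 9 (autapomorphy; uninformative for grouping).
bioluminescent organ: derived state 'yes' in Taxon 3, Taxon 6, and Taxon 8 only — synapomorphy for {Taxon 3, Taxon 6, Taxon 8}.
hollow quills (derived state 'yes') is shared by all ingroup taxa — unites the whole ingroup.
four-chambered heart: derived state 'yes' in Taxon 3, Taxon 6, Taxon 8, and Taxon 9 only — synapomorphy for {Taxon 3, Taxon 6, Taxon 8, Taxon 9}.
tarsal claw bifid: derived state 'yes' in Taxon 3 and Taxon 6 only — synapomorphy for {Taxon 3, Taxon 6}.
Most parsimonious ingroup topology: ((((Taxon 3,Taxon 6),Taxon 8),Taxon 9),Taxon 1).
The clade {Taxon 3, Taxon 6} is supported by tarsal claw bifid: its derived state 'yes' occurs in exactly those taxa and in no other taxon (including the outgroup).

tarsal claw bifid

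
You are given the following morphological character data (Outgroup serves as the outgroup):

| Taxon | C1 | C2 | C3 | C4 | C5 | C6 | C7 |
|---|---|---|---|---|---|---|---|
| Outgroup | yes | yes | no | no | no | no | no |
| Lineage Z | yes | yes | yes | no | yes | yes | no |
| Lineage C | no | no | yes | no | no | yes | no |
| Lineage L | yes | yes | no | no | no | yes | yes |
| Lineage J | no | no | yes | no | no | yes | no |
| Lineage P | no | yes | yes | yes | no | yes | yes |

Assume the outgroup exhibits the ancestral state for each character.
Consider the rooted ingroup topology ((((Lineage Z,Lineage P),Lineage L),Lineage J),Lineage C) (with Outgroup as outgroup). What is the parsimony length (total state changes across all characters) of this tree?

Map each character onto ((((Lineage Z,Lineage P),Lineage L),Lineage J),Lineage C) (rooted by Outgroup) and count the minimum state changes it requires (Fitch parsimony):
C1: 3; C2: 2; C3: 2; C4: 1; C5: 1; C6: 1; C7: 2.
Total tree length = 12.

12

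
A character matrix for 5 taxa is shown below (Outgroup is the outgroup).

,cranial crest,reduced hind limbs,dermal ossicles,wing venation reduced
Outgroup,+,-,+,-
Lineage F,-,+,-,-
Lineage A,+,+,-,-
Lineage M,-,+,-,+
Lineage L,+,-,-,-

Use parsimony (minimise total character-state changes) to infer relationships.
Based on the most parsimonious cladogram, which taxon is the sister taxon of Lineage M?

Character polarity is set by the outgroup: the derived state is whichever differs from the outgroup's state, so for cranial crest, dermal ossicles the derived state is '-', and for the remaining characters it is '+'.
cranial crest (derived state '-') is shared by Lineage F and Lineage M — a synapomorphy uniting that clade.
reduced hind limbs: derived state '+' in Lineage A, Lineage F, and Lineage M only — synapomorphy for {Lineage A, Lineage F, Lineage M}.
All ingroup taxa share the derived state '-' for dermal ossicles; it defines the ingroup but does not resolve relationships within it.
wing venation reduced (derived state '+') is unique to Lineage M (autapomorphy; uninformative for grouping).
Most parsimonious ingroup topology: (((Lineage F,Lineage M),Lineage A),Lineage L).
Lineage M and Lineage F form a cherry on this tree, so they are sister taxa.

Lineage F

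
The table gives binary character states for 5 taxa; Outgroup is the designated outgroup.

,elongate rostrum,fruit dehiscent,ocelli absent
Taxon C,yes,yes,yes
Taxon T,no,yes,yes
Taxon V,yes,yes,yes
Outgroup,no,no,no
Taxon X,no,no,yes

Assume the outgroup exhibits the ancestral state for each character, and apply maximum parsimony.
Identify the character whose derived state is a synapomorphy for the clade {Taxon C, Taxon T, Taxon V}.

The outgroup has state 'no' for every character, so 'yes' is the derived state throughout.
Only Taxon C and Taxon V show the derived state 'yes' for elongate rostrum, supporting them as a clade.
fruit dehiscent (derived state 'yes') is shared by Taxon C, Taxon T, and Taxon V — a synapomorphy uniting that clade.
ocelli absent (derived state 'yes') is shared by all ingroup taxa — unites the whole ingroup.
Most parsimonious ingroup topology: (((Taxon V,Taxon C),Taxon T),Taxon X).
The clade {Taxon C, Taxon T, Taxon V} is supported by fruit dehiscent: its derived state 'yes' occurs in exactly those taxa and in no other taxon (including the outgroup).

fruit dehiscent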